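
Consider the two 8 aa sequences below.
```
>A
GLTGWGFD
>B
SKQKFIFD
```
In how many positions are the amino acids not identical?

Mismatches (1-based): position 1: G→S; position 2: L→K; position 3: T→Q; position 4: G→K; position 5: W→F; position 6: G→I.

6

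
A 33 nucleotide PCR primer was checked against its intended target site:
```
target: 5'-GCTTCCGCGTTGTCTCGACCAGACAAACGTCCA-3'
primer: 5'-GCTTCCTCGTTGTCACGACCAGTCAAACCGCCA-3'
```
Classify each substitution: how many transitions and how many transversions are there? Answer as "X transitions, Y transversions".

Mismatches (1-based):
base 7: G→T (purine→pyrimidine, transversion)
base 15: T→A (pyrimidine→purine, transversion)
base 23: A→T (purine→pyrimidine, transversion)
base 29: G→C (purine→pyrimidine, transversion)
base 30: T→G (pyrimidine→purine, transversion)

0 transitions, 5 transversions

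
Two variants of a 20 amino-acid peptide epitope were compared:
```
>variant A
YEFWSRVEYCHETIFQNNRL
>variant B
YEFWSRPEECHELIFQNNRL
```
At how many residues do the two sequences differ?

3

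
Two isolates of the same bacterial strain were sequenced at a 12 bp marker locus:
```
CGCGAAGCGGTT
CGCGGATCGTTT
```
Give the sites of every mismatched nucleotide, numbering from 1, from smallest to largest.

Differences at site 5 (A→G), site 7 (G→T), site 10 (G→T).

5, 7, 10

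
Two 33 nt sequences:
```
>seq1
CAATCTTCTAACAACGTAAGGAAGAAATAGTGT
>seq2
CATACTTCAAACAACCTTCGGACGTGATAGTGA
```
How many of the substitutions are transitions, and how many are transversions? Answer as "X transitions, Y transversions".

Mismatches (1-based):
base 3: A→T (purine→pyrimidine, transversion)
base 4: T→A (pyrimidine→purine, transversion)
base 9: T→A (pyrimidine→purine, transversion)
base 16: G→C (purine→pyrimidine, transversion)
base 18: A→T (purine→pyrimidine, transversion)
base 19: A→C (purine→pyrimidine, transversion)
base 23: A→C (purine→pyrimidine, transversion)
base 25: A→T (purine→pyrimidine, transversion)
base 26: A→G (purine→purine, transition)
base 33: T→A (pyrimidine→purine, transversion)

1 transition, 9 transversions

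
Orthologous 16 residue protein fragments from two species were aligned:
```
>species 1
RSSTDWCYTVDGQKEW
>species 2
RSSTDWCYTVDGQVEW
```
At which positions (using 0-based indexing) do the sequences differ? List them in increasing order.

13

Differences at position 13 (K→V).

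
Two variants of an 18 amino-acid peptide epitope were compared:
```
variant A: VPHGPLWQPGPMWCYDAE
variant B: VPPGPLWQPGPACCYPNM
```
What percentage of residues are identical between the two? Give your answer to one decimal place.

Mismatches at positions 3, 12, 13, 16, 17, 18 (1-based): 6 of 18.
Identical positions: 12/18 = 66.67% → 66.7%.

66.7%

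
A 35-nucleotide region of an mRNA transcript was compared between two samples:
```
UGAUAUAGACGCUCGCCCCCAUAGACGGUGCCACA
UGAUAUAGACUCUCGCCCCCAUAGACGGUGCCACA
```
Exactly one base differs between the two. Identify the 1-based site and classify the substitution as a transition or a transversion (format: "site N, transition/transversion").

Site 11 changes G→U. G is a purine and U is a pyrimidine, so this is a transversion.

site 11, transversion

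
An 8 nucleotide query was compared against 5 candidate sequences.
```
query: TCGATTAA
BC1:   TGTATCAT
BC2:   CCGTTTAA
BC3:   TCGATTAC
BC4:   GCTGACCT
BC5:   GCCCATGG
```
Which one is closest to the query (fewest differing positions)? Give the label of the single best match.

BC1 differs at 4 positions; BC2 differs at 2 positions; BC3 differs at 1 position; BC4 differs at 7 positions; BC5 differs at 6 positions. The closest is BC3.

BC3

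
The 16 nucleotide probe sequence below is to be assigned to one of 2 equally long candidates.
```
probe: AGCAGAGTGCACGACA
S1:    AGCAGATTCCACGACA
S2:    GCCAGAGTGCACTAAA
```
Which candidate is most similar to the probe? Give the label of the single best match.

Hamming distances to probe — S1: 2; S2: 4.
Smallest is S1 with 2 mismatches.

S1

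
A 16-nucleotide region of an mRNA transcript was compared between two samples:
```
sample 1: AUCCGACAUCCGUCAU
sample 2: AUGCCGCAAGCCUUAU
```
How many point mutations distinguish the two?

Mismatches (1-based): base 3: C→G; base 5: G→C; base 6: A→G; base 9: U→A; base 10: C→G; base 12: G→C; base 14: C→U.

7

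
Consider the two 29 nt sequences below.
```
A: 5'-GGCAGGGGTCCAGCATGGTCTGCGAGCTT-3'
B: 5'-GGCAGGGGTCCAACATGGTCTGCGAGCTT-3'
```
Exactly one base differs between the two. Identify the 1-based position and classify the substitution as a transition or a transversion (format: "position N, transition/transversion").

Position 13 changes G→A. G is a purine and A is a purine, so this is a transition.

position 13, transition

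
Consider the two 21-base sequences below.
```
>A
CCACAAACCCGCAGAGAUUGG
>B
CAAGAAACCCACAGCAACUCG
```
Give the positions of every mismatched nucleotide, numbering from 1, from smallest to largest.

Differences at position 2 (C→A), position 4 (C→G), position 11 (G→A), position 15 (A→C), position 16 (G→A), position 18 (U→C), position 20 (G→C).

2, 4, 11, 15, 16, 18, 20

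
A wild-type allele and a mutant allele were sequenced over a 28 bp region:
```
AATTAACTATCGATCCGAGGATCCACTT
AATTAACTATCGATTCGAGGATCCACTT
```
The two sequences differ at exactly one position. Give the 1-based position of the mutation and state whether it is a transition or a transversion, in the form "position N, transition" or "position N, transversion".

position 15, transition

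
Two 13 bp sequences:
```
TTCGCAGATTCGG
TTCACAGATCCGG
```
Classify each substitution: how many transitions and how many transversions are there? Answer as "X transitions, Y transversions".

2 transitions, 0 transversions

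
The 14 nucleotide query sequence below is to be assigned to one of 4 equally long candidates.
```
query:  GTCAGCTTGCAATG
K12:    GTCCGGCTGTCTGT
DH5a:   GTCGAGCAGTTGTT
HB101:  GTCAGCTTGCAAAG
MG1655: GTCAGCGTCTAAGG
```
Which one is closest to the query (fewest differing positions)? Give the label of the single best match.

HB101

Hamming distances to query — K12: 8; DH5a: 9; HB101: 1; MG1655: 4.
Smallest is HB101 with 1 mismatch.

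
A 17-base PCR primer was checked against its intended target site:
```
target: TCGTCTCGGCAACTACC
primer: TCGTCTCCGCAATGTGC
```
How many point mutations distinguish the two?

5

The sequences differ at sites 8, 13, 14, 15, 16 (1-based) — 5 in total.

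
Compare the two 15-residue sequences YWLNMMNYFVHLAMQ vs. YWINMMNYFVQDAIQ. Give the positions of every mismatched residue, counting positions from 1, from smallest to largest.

Differences at position 3 (L→I), position 11 (H→Q), position 12 (L→D), position 14 (M→I).

3, 11, 12, 14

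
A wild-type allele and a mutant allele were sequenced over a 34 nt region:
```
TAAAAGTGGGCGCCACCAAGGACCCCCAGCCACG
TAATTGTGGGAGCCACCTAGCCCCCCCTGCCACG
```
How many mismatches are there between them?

The sequences differ at bases 4, 5, 11, 18, 21, 22, 28 (1-based) — 7 in total.

7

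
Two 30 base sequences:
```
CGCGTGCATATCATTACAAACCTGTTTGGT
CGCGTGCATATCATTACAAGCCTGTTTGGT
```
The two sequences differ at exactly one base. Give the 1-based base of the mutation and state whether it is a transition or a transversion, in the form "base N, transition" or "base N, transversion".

base 20, transition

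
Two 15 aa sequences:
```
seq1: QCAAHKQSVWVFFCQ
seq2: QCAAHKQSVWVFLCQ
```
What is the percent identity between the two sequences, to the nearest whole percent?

1 position differs (13), so 14 of 15 match: 14/15 = 93.33%.

93%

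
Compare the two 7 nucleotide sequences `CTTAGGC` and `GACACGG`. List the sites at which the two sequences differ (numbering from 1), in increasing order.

Differences at site 1 (C→G), site 2 (T→A), site 3 (T→C), site 5 (G→C), site 7 (C→G).

1, 2, 3, 5, 7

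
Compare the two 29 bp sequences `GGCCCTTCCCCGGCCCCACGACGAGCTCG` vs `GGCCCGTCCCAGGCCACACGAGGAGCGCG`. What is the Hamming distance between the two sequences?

Comparing position by position, 5 bases differ: 6 (T/G), 11 (C/A), 16 (C/A), 22 (C/G), 27 (T/G).

5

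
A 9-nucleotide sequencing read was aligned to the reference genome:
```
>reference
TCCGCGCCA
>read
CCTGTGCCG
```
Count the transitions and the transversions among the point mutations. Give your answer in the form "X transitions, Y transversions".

4 transitions, 0 transversions

Mismatches (1-based):
position 1: T→C (pyrimidine→pyrimidine, transition)
position 3: C→T (pyrimidine→pyrimidine, transition)
position 5: C→T (pyrimidine→pyrimidine, transition)
position 9: A→G (purine→purine, transition)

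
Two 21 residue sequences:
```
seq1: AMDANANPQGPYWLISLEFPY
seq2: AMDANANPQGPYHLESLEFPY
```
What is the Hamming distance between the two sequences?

Comparing position by position, 2 residues differ: 13 (W/H), 15 (I/E).

2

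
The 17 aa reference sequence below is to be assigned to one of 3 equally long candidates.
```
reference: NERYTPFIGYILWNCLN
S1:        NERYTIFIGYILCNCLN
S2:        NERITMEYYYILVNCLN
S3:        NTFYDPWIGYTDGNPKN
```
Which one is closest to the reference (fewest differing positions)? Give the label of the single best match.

S1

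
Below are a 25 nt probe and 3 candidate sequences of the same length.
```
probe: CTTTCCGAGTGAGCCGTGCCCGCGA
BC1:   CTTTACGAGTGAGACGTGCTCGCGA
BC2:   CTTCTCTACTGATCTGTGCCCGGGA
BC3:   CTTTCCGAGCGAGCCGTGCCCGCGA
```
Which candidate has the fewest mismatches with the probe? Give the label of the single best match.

BC3

BC1 differs at 3 positions; BC2 differs at 7 positions; BC3 differs at 1 position. The closest is BC3.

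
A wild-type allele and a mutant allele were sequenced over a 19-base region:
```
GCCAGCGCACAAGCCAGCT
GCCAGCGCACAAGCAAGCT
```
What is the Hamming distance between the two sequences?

Comparing position by position, 1 site differs: 15 (C/A).

1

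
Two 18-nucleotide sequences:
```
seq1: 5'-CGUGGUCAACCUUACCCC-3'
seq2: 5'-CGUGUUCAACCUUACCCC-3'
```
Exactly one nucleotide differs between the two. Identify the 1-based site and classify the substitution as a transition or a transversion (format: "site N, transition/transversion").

site 5, transversion

The sequences differ only at site 5: G→U (purine→pyrimidine), a transversion.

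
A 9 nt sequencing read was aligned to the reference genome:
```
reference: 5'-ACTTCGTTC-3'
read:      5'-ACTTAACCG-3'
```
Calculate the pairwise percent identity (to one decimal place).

5 positions differ (5, 6, 7, 8, 9), so 4 of 9 match: 4/9 = 44.44%.

44.4%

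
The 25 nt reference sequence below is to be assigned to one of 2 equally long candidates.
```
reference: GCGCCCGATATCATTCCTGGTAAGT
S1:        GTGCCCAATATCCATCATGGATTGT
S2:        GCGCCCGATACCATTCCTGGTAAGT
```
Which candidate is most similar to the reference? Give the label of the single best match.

Hamming distances to reference — S1: 8; S2: 1.
Smallest is S2 with 1 mismatch.

S2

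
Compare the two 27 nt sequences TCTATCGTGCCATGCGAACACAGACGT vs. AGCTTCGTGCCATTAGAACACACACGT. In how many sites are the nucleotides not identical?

Mismatches (1-based): site 1: T→A; site 2: C→G; site 3: T→C; site 4: A→T; site 14: G→T; site 15: C→A; site 23: G→C.

7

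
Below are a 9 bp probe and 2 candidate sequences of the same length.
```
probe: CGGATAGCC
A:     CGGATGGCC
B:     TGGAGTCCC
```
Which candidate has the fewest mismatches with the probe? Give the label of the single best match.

A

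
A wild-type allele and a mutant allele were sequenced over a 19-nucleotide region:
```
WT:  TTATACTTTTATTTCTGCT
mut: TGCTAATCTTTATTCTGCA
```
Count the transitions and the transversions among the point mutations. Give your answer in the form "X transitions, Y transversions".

Mismatches (1-based):
site 2: T→G (pyrimidine→purine, transversion)
site 3: A→C (purine→pyrimidine, transversion)
site 6: C→A (pyrimidine→purine, transversion)
site 8: T→C (pyrimidine→pyrimidine, transition)
site 11: A→T (purine→pyrimidine, transversion)
site 12: T→A (pyrimidine→purine, transversion)
site 19: T→A (pyrimidine→purine, transversion)

1 transition, 6 transversions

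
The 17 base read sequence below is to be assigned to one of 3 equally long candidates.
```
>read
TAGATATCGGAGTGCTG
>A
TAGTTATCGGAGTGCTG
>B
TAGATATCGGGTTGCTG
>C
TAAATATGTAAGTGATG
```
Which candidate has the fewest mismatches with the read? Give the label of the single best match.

A differs at 1 site; B differs at 2 sites; C differs at 5 sites. The closest is A.

A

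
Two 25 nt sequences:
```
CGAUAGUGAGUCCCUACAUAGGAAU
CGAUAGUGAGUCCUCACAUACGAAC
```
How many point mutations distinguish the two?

4

The sequences differ at positions 14, 15, 21, 25 (1-based) — 4 in total.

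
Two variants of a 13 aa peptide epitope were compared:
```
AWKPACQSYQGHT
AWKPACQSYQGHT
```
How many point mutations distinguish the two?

0

No positions differ; the sequences are identical.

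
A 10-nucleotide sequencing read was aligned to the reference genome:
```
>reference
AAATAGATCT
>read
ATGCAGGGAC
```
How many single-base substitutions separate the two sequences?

Comparing position by position, 7 sites differ: 2 (A/T), 3 (A/G), 4 (T/C), 7 (A/G), 8 (T/G), 9 (C/A), 10 (T/C).

7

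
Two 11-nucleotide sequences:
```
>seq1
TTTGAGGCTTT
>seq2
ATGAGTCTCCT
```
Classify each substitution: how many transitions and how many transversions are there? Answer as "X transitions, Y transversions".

5 transitions, 4 transversions

Transitions (purine↔purine or pyrimidine↔pyrimidine): 4 G→A, 5 A→G, 8 C→T, 9 T→C, 10 T→C.
Transversions (purine↔pyrimidine): 1 T→A, 3 T→G, 6 G→T, 7 G→C.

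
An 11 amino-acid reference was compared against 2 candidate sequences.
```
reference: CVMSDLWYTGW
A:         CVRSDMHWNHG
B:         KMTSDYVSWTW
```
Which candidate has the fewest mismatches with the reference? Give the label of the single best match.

A differs at 7 residues; B differs at 8 residues. The closest is A.

A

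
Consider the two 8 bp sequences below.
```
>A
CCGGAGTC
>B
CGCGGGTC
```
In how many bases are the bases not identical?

3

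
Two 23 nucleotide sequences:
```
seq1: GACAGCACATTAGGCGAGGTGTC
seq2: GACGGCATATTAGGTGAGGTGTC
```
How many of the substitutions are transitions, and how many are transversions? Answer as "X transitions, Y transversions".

3 transitions, 0 transversions

Transitions (purine↔purine or pyrimidine↔pyrimidine): 4 A→G, 8 C→T, 15 C→T.
Transversions (purine↔pyrimidine): none.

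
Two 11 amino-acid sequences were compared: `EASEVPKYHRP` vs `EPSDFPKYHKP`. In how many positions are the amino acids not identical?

Comparing position by position, 4 positions differ: 2 (A/P), 4 (E/D), 5 (V/F), 10 (R/K).

4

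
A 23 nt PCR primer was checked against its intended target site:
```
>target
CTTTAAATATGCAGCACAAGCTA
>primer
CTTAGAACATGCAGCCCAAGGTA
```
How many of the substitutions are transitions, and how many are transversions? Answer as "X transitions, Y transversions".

Mismatches (1-based):
base 4: T→A (pyrimidine→purine, transversion)
base 5: A→G (purine→purine, transition)
base 8: T→C (pyrimidine→pyrimidine, transition)
base 16: A→C (purine→pyrimidine, transversion)
base 21: C→G (pyrimidine→purine, transversion)

2 transitions, 3 transversions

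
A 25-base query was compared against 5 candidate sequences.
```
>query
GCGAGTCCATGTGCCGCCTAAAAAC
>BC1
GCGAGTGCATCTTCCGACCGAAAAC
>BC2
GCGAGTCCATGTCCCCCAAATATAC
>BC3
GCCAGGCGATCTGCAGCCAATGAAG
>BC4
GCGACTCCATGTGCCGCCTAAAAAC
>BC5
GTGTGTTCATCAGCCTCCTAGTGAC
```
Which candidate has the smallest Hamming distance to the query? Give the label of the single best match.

BC4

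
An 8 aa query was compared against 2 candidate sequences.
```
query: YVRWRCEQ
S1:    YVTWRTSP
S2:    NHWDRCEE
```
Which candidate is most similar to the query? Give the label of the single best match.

S1

Hamming distances to query — S1: 4; S2: 5.
Smallest is S1 with 4 mismatches.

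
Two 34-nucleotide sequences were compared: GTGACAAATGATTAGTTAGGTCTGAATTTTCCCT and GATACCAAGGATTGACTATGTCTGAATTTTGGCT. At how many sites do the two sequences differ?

10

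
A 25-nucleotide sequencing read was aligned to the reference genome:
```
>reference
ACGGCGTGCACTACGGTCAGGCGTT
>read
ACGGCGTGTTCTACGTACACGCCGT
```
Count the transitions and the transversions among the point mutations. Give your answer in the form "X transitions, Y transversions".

1 transition, 6 transversions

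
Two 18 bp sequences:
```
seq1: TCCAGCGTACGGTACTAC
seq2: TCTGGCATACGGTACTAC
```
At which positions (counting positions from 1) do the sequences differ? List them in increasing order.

3, 4, 7

Scanning 1-based: 3: C/T; 4: A/G; 7: G/A.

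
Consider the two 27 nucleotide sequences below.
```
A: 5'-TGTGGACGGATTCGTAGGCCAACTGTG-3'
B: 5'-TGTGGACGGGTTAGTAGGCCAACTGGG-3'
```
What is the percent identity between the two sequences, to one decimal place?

3 positions differ (10, 13, 26), so 24 of 27 match: 24/27 = 88.89%.

88.9%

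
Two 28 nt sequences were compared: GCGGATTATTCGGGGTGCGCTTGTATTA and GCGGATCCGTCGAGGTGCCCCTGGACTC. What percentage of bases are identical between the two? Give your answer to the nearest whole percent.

68%

9 positions differ (7, 8, 9, 13, 19, 21, 24, 26, 28), so 19 of 28 match: 19/28 = 67.86%.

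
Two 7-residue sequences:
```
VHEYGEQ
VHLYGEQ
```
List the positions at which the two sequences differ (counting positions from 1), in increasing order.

3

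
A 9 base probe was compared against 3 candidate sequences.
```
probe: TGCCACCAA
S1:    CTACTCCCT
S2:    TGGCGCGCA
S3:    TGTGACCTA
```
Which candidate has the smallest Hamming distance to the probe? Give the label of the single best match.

S1 differs at 6 bases; S2 differs at 4 bases; S3 differs at 3 bases. The closest is S3.

S3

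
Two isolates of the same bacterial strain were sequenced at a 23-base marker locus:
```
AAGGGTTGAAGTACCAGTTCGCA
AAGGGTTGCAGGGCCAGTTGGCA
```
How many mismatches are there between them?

Mismatches (1-based): position 9: A→C; position 12: T→G; position 13: A→G; position 20: C→G.

4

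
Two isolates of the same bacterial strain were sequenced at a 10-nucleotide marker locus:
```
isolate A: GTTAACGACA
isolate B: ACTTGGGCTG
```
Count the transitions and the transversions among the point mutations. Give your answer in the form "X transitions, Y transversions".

Transitions (purine↔purine or pyrimidine↔pyrimidine): 1 G→A, 2 T→C, 5 A→G, 9 C→T, 10 A→G.
Transversions (purine↔pyrimidine): 4 A→T, 6 C→G, 8 A→C.

5 transitions, 3 transversions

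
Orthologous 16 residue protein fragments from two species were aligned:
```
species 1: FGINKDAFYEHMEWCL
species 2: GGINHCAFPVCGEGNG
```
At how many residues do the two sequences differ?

10

Comparing position by position, 10 residues differ: 1 (F/G), 5 (K/H), 6 (D/C), 9 (Y/P), 10 (E/V), 11 (H/C), 12 (M/G), 14 (W/G), 15 (C/N), 16 (L/G).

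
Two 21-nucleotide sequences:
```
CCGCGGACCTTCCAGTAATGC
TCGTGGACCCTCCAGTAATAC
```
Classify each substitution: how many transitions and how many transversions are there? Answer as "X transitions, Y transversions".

4 transitions, 0 transversions

Mismatches (1-based):
base 1: C→T (pyrimidine→pyrimidine, transition)
base 4: C→T (pyrimidine→pyrimidine, transition)
base 10: T→C (pyrimidine→pyrimidine, transition)
base 20: G→A (purine→purine, transition)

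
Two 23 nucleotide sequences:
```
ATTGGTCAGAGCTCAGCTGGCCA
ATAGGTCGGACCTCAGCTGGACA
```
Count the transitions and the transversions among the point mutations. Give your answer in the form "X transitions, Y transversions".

Transitions (purine↔purine or pyrimidine↔pyrimidine): 8 A→G.
Transversions (purine↔pyrimidine): 3 T→A, 11 G→C, 21 C→A.

1 transition, 3 transversions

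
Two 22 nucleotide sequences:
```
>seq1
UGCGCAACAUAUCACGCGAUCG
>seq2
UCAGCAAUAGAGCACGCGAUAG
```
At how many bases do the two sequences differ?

The sequences differ at bases 2, 3, 8, 10, 12, 21 (1-based) — 6 in total.

6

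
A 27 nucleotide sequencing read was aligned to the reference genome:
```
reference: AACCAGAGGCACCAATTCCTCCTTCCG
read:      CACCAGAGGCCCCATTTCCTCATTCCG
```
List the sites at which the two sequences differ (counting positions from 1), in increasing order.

1, 11, 15, 22

Differences at site 1 (A→C), site 11 (A→C), site 15 (A→T), site 22 (C→A).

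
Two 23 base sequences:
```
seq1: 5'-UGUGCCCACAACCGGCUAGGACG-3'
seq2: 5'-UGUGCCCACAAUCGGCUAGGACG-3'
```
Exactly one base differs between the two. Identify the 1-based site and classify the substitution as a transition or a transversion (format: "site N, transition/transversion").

site 12, transition

The sequences differ only at site 12: C→U (pyrimidine→pyrimidine), a transition.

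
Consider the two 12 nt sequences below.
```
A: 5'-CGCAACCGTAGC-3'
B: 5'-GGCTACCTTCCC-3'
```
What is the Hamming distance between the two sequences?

5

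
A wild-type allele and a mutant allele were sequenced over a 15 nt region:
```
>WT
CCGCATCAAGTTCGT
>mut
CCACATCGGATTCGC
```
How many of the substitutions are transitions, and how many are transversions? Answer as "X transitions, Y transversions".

Mismatches (1-based):
site 3: G→A (purine→purine, transition)
site 8: A→G (purine→purine, transition)
site 9: A→G (purine→purine, transition)
site 10: G→A (purine→purine, transition)
site 15: T→C (pyrimidine→pyrimidine, transition)

5 transitions, 0 transversions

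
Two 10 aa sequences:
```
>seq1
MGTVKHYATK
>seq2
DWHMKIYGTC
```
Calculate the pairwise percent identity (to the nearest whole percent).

30%

7 positions differ (1, 2, 3, 4, 6, 8, 10), so 3 of 10 match: 3/10 = 30%.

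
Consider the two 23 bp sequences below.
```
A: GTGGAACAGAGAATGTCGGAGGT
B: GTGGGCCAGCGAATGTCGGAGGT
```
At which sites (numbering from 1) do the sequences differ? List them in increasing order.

Scanning 1-based: 5: A/G; 6: A/C; 10: A/C.

5, 6, 10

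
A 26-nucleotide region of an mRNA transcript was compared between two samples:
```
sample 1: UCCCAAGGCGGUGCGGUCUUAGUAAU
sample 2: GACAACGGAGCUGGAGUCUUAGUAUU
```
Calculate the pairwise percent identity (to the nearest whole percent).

65%

Mismatches at positions 1, 2, 4, 6, 9, 11, 14, 15, 25 (1-based): 9 of 26.
Identical positions: 17/26 = 65.38% → 65%.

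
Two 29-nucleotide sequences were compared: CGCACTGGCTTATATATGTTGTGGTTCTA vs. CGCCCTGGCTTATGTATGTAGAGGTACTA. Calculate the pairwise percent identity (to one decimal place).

82.8%

5 positions differ (4, 14, 20, 22, 26), so 24 of 29 match: 24/29 = 82.76%.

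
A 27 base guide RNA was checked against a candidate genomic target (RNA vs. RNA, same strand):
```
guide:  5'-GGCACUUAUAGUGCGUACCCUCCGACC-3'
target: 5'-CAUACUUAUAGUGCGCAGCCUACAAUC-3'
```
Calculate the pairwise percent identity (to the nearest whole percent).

70%

8 positions differ (1, 2, 3, 16, 18, 22, 24, 26), so 19 of 27 match: 19/27 = 70.37%.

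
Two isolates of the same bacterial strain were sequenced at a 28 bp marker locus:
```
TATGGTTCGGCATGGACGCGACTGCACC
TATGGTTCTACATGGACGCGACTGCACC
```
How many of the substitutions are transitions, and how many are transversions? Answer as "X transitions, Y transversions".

1 transition, 1 transversion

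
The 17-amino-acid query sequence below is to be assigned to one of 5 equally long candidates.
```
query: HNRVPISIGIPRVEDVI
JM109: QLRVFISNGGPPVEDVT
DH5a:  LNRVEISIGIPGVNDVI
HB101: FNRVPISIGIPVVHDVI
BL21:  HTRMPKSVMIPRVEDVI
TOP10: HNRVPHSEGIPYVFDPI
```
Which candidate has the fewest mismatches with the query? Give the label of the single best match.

HB101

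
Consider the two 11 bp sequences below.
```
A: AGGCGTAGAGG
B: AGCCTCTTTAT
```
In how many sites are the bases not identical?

Comparing position by position, 8 sites differ: 3 (G/C), 5 (G/T), 6 (T/C), 7 (A/T), 8 (G/T), 9 (A/T), 10 (G/A), 11 (G/T).

8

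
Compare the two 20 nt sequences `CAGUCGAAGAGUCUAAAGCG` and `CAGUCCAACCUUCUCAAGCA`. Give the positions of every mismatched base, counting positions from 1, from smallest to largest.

Scanning 1-based: 6: G/C; 9: G/C; 10: A/C; 11: G/U; 15: A/C; 20: G/A.

6, 9, 10, 11, 15, 20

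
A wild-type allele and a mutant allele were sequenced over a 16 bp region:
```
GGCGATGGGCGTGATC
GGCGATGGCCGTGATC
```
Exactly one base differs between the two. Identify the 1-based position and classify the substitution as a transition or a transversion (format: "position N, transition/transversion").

position 9, transversion

Position 9 changes G→C. G is a purine and C is a pyrimidine, so this is a transversion.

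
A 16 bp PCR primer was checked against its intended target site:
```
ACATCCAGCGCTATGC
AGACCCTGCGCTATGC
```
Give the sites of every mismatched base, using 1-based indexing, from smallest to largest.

2, 4, 7

Scanning 1-based: 2: C/G; 4: T/C; 7: A/T.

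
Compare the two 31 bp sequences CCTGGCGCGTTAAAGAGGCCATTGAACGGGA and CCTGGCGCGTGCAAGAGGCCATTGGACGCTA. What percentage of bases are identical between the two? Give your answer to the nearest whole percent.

5 positions differ (11, 12, 25, 29, 30), so 26 of 31 match: 26/31 = 83.87%.

84%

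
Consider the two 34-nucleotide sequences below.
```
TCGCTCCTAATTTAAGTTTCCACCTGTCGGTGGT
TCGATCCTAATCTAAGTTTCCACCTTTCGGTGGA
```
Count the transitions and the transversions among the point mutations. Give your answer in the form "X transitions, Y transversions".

1 transition, 3 transversions

Transitions (purine↔purine or pyrimidine↔pyrimidine): 12 T→C.
Transversions (purine↔pyrimidine): 4 C→A, 26 G→T, 34 T→A.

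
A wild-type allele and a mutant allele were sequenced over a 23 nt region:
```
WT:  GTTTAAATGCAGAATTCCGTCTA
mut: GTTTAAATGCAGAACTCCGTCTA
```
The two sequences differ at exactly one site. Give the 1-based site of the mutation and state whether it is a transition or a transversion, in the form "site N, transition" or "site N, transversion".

site 15, transition

The sequences differ only at site 15: T→C (pyrimidine→pyrimidine), a transition.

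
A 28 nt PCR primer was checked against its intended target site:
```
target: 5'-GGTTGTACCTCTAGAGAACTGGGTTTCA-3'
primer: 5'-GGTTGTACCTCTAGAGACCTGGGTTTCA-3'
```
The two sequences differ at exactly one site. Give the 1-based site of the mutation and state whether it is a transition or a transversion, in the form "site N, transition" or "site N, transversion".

site 18, transversion

The sequences differ only at site 18: A→C (purine→pyrimidine), a transversion.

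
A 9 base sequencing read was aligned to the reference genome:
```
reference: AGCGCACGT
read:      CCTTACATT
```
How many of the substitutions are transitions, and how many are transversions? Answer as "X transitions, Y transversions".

Mismatches (1-based):
site 1: A→C (purine→pyrimidine, transversion)
site 2: G→C (purine→pyrimidine, transversion)
site 3: C→T (pyrimidine→pyrimidine, transition)
site 4: G→T (purine→pyrimidine, transversion)
site 5: C→A (pyrimidine→purine, transversion)
site 6: A→C (purine→pyrimidine, transversion)
site 7: C→A (pyrimidine→purine, transversion)
site 8: G→T (purine→pyrimidine, transversion)

1 transition, 7 transversions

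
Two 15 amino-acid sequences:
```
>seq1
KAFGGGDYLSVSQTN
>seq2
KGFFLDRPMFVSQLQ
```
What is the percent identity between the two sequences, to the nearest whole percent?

33%

10 positions differ (2, 4, 5, 6, 7, 8, 9, 10, 14, 15), so 5 of 15 match: 5/15 = 33.33%.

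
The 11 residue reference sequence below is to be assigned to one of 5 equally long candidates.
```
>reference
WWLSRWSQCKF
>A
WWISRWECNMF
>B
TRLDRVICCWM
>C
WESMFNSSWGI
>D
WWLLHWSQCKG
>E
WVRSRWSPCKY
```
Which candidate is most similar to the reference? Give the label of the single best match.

D

Hamming distances to reference — A: 5; B: 8; C: 9; D: 3; E: 4.
Smallest is D with 3 mismatches.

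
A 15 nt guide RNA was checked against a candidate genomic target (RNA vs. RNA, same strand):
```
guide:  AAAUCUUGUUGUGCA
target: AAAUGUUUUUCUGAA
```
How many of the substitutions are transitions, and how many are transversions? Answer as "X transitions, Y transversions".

Transitions (purine↔purine or pyrimidine↔pyrimidine): none.
Transversions (purine↔pyrimidine): 5 C→G, 8 G→U, 11 G→C, 14 C→A.

0 transitions, 4 transversions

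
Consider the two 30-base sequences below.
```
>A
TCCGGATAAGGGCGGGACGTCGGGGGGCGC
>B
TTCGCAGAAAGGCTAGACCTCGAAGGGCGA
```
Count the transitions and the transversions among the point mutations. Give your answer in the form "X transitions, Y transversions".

5 transitions, 5 transversions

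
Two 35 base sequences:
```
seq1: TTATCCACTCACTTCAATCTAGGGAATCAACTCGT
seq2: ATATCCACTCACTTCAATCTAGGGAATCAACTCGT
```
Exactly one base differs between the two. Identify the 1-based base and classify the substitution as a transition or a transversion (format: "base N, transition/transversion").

The sequences differ only at base 1: T→A (pyrimidine→purine), a transversion.

base 1, transversion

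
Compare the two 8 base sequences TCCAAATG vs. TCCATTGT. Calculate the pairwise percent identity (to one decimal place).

4 positions differ (5, 6, 7, 8), so 4 of 8 match: 4/8 = 50%.

50.0%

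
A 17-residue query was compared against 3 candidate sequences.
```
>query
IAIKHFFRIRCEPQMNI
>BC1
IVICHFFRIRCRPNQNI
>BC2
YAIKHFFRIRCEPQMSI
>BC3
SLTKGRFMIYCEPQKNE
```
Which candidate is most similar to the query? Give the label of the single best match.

BC1 differs at 5 positions; BC2 differs at 2 positions; BC3 differs at 9 positions. The closest is BC2.

BC2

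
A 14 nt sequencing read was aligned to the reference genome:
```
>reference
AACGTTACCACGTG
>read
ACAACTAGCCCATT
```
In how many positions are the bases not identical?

Comparing position by position, 8 positions differ: 2 (A/C), 3 (C/A), 4 (G/A), 5 (T/C), 8 (C/G), 10 (A/C), 12 (G/A), 14 (G/T).

8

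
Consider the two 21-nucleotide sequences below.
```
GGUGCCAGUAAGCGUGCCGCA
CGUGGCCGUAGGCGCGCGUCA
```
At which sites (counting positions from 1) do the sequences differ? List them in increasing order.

1, 5, 7, 11, 15, 18, 19

Differences at site 1 (G→C), site 5 (C→G), site 7 (A→C), site 11 (A→G), site 15 (U→C), site 18 (C→G), site 19 (G→U).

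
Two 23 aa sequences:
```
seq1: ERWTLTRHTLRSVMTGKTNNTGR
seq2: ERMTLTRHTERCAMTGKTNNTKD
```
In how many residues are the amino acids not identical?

Comparing position by position, 6 residues differ: 3 (W/M), 10 (L/E), 12 (S/C), 13 (V/A), 22 (G/K), 23 (R/D).

6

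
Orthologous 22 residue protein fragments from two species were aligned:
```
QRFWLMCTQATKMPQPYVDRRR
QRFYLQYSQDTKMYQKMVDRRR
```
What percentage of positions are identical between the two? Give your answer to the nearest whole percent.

8 positions differ (4, 6, 7, 8, 10, 14, 16, 17), so 14 of 22 match: 14/22 = 63.64%.

64%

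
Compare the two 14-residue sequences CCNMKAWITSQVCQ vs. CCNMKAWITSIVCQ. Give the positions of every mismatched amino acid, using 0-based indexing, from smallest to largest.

Differences at position 10 (Q→I).

10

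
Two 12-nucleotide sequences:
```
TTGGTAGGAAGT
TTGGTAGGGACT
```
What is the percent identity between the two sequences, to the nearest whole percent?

83%

2 positions differ (9, 11), so 10 of 12 match: 10/12 = 83.33%.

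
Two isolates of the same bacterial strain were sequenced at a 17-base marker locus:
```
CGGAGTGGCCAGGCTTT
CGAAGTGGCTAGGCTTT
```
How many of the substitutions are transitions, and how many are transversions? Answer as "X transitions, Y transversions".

2 transitions, 0 transversions

Mismatches (1-based):
position 3: G→A (purine→purine, transition)
position 10: C→T (pyrimidine→pyrimidine, transition)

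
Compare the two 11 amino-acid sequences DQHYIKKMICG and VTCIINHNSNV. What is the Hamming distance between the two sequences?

The sequences differ at residues 1, 2, 3, 4, 6, 7, 8, 9, 10, 11 (1-based) — 10 in total.

10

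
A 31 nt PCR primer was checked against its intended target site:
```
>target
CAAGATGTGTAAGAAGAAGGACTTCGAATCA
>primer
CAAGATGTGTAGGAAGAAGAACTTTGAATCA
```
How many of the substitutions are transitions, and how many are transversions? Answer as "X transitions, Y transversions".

Transitions (purine↔purine or pyrimidine↔pyrimidine): 12 A→G, 20 G→A, 25 C→T.
Transversions (purine↔pyrimidine): none.

3 transitions, 0 transversions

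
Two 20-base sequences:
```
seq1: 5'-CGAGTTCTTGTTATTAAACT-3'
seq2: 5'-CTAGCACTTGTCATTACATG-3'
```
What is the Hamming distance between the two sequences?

Comparing position by position, 7 positions differ: 2 (G/T), 5 (T/C), 6 (T/A), 12 (T/C), 17 (A/C), 19 (C/T), 20 (T/G).

7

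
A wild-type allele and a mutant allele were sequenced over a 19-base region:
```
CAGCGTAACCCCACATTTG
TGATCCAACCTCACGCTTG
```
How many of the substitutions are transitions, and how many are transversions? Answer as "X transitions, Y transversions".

Transitions (purine↔purine or pyrimidine↔pyrimidine): 1 C→T, 2 A→G, 3 G→A, 4 C→T, 6 T→C, 11 C→T, 15 A→G, 16 T→C.
Transversions (purine↔pyrimidine): 5 G→C.

8 transitions, 1 transversion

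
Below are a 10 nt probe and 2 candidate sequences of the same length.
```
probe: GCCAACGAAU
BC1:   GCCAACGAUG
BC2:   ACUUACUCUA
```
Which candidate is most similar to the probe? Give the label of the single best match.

BC1

Hamming distances to probe — BC1: 2; BC2: 7.
Smallest is BC1 with 2 mismatches.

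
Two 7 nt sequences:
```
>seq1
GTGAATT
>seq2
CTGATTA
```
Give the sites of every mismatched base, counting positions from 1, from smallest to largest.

1, 5, 7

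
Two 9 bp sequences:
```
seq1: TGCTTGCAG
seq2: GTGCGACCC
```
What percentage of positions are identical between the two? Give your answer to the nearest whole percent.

8 positions differ (1, 2, 3, 4, 5, 6, 8, 9), so 1 of 9 match: 1/9 = 11.11%.

11%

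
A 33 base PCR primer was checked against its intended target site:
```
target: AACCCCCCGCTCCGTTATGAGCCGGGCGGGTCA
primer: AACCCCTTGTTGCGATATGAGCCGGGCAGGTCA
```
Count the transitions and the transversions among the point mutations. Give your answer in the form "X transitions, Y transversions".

4 transitions, 2 transversions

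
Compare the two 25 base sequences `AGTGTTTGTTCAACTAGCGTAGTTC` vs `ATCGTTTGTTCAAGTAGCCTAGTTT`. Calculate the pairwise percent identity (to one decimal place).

80.0%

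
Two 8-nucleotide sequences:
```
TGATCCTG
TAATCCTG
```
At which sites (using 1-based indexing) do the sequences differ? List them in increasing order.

2

Scanning 1-based: 2: G/A.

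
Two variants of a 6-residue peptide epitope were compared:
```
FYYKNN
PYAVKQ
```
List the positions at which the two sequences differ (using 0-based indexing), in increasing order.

0, 2, 3, 4, 5

Scanning 0-based: 0: F/P; 2: Y/A; 3: K/V; 4: N/K; 5: N/Q.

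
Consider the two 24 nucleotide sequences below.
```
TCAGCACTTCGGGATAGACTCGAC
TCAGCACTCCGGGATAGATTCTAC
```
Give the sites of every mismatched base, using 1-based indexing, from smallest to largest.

9, 19, 22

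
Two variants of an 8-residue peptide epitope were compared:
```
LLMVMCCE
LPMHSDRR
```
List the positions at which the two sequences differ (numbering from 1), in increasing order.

2, 4, 5, 6, 7, 8

Differences at position 2 (L→P), position 4 (V→H), position 5 (M→S), position 6 (C→D), position 7 (C→R), position 8 (E→R).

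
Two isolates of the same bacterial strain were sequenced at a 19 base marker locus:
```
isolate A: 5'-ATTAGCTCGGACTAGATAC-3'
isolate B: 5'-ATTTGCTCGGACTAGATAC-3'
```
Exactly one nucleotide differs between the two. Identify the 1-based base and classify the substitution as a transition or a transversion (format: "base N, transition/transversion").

base 4, transversion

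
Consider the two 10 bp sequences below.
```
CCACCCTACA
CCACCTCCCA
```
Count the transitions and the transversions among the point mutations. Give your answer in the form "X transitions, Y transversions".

Mismatches (1-based):
base 6: C→T (pyrimidine→pyrimidine, transition)
base 7: T→C (pyrimidine→pyrimidine, transition)
base 8: A→C (purine→pyrimidine, transversion)

2 transitions, 1 transversion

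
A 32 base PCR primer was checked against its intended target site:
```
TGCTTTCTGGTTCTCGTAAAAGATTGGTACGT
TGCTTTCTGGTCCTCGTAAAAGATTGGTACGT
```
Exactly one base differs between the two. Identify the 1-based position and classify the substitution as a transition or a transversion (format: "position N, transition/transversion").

position 12, transition

The sequences differ only at position 12: T→C (pyrimidine→pyrimidine), a transition.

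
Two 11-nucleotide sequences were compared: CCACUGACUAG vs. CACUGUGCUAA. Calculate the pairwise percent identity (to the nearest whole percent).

Mismatches at positions 2, 3, 4, 5, 6, 7, 11 (1-based): 7 of 11.
Identical positions: 4/11 = 36.36% → 36%.

36%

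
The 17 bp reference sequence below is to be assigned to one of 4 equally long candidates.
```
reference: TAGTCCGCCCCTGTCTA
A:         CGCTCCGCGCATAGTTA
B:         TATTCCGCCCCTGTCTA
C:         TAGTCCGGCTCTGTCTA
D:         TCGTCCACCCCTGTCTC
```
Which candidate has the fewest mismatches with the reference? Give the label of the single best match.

A differs at 8 positions; B differs at 1 position; C differs at 2 positions; D differs at 3 positions. The closest is B.

B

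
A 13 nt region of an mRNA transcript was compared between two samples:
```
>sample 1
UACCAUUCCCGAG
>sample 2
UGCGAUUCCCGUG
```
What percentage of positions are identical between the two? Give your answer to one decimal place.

Mismatches at positions 2, 4, 12 (1-based): 3 of 13.
Identical positions: 10/13 = 76.92% → 76.9%.

76.9%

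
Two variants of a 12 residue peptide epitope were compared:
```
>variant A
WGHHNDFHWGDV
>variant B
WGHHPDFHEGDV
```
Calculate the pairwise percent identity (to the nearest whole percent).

Mismatches at positions 5, 9 (1-based): 2 of 12.
Identical positions: 10/12 = 83.33% → 83%.

83%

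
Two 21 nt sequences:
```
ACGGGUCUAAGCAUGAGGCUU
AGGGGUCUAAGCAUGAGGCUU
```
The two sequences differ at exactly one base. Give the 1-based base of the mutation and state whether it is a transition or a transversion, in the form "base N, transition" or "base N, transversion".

Base 2 changes C→G. C is a pyrimidine and G is a purine, so this is a transversion.

base 2, transversion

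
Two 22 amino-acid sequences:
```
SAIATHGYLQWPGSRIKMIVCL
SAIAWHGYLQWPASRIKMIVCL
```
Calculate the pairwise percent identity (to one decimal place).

Mismatches at positions 5, 13 (1-based): 2 of 22.
Identical positions: 20/22 = 90.91% → 90.9%.

90.9%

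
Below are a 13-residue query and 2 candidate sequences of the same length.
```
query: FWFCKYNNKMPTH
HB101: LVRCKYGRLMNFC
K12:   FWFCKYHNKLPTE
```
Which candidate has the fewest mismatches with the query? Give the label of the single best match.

HB101 differs at 9 residues; K12 differs at 3 residues. The closest is K12.

K12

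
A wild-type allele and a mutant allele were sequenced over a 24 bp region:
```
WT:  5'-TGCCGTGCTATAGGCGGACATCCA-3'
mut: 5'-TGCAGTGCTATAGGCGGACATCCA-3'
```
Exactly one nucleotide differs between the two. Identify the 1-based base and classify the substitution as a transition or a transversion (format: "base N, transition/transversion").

Base 4 changes C→A. C is a pyrimidine and A is a purine, so this is a transversion.

base 4, transversion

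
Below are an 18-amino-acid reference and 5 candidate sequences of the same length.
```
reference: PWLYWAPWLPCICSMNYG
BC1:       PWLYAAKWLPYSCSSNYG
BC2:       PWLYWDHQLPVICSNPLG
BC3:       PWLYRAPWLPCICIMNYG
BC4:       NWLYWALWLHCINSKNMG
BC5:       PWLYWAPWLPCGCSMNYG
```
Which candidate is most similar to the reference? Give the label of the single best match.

BC1 differs at 5 residues; BC2 differs at 7 residues; BC3 differs at 2 residues; BC4 differs at 6 residues; BC5 differs at 1 residue. The closest is BC5.

BC5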